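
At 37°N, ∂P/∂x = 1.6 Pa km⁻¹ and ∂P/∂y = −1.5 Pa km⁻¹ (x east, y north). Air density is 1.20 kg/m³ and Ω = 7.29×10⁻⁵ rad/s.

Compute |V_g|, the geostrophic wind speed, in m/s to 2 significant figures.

21 m/s

Coriolis parameter at 37°N:
f = 2Ω sin φ = 2 × 7.29×10⁻⁵ × sin 37° = 8.77×10⁻⁵ s⁻¹
Component geostrophic relations (x east, y north):
u_g = −(1/(fρ)) ∂P/∂y,  v_g = (1/(fρ)) ∂P/∂x
u_g = −(−1.5×10⁻³)/(8.77×10⁻⁵ × 1.20) = 14.2 m/s;  v_g = (1.6×10⁻³)/(8.77×10⁻⁵ × 1.20) = 15.2 m/s
|V_g| = √(u_g² + v_g²) = 20.8 m/s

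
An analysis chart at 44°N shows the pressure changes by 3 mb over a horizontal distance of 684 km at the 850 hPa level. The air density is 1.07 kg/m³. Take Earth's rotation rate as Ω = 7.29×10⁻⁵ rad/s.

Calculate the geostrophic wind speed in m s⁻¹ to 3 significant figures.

Coriolis parameter at 44°N:
f = 2Ω sin φ = 2 × 7.29×10⁻⁵ × sin 44° = 1.01×10⁻⁴ s⁻¹
Pressure gradient: |∂P/∂n| = 300 Pa / 684000 m = 4.39×10⁻⁴ Pa/m
Geostrophic balance (pressure-gradient force = Coriolis force):
V_g = (1/(fρ)) |∂P/∂n| = 4.39×10⁻⁴ / (1.01×10⁻⁴ × 1.07) = 4.05 m/s

4.05 m s⁻¹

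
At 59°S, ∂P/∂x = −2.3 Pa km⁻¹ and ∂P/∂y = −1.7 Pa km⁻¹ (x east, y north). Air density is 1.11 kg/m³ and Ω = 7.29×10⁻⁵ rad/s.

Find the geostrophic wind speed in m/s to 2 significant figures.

21 m/s

Coriolis parameter at 59°S:
f = 2Ω sin φ = 2 × 7.29×10⁻⁵ × sin 59° = 1.25×10⁻⁴ s⁻¹
In the Southern Hemisphere f is negative: f = −1.25×10⁻⁴ s⁻¹.
Component geostrophic relations (x east, y north):
u_g = −(1/(fρ)) ∂P/∂y,  v_g = (1/(fρ)) ∂P/∂x
u_g = −(−1.7×10⁻³)/(−1.25×10⁻⁴ × 1.11) = −12.3 m/s;  v_g = (−2.3×10⁻³)/(−1.25×10⁻⁴ × 1.11) = 16.6 m/s
|V_g| = √(u_g² + v_g²) = 20.6 m/s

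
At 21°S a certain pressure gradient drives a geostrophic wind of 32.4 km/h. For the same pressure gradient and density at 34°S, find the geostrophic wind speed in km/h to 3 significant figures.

20.8 km/h

With the same pressure gradient and density, V_g ∝ 1/f ∝ 1/sin φ.
V₂ = V₁ · sin φ₁ / sin φ₂ = 32.4 × sin 21° / sin 34°
V₂ = 32.4 × 0.3584/0.5592 = 20.8 km/h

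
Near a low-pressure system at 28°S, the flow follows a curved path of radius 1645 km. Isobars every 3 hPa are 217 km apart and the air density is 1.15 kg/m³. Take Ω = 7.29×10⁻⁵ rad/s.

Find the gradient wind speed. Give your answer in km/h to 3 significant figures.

Coriolis parameter at 28°S:
f = 2Ω sin φ = 2 × 7.29×10⁻⁵ × sin 28° = 6.84×10⁻⁵ s⁻¹
Pressure gradient: |∂P/∂n| = 300 Pa / 217000 m = 1.38×10⁻³ Pa/m
Geostrophic speed: V_g = |∂P/∂n|/(fρ) = 1.38×10⁻³/(6.84×10⁻⁵ × 1.15) = 17.6 m/s
Around a low, centrifugal force acts outward with Coriolis, so pressure-gradient force balances both:
(1/ρ)|∂P/∂n| = fV + V²/R  →  V² + fR·V − fR·V_g = 0
With fR = 6.84×10⁻⁵ × 1645×10³ m = 113 m/s:
V = [−fR + √((fR)² + 4 fR V_g)]/2 = [−113 + √(113² + 4×113×17.6)]/2 = 15.4 m/s
Subgeostrophic (V < V_g = 17.6 m/s), as expected around a low.
Converting: 15.4 m/s × 3.6 = 55.6 km/h

55.6 km/h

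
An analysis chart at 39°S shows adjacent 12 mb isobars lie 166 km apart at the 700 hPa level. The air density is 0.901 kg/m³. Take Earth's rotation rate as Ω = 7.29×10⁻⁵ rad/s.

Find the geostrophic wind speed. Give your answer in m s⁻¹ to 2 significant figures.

Coriolis parameter at 39°S:
f = 2Ω sin φ = 2 × 7.29×10⁻⁵ × sin 39° = 9.18×10⁻⁵ s⁻¹
Pressure gradient: |∂P/∂n| = 1200 Pa / 166000 m = 7.23×10⁻³ Pa/m
Geostrophic balance (pressure-gradient force = Coriolis force):
V_g = (1/(fρ)) |∂P/∂n| = 7.23×10⁻³ / (9.18×10⁻⁵ × 0.901) = 87.4 m/s

87 m s⁻¹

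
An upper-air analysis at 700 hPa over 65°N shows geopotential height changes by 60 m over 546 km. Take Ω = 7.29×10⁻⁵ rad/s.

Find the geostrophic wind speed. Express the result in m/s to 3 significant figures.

8.16 m/s

Coriolis parameter at 65°N:
f = 2Ω sin φ = 2 × 7.29×10⁻⁵ × sin 65° = 1.32×10⁻⁴ s⁻¹
Height gradient: |∂Z/∂n| = 60 m / 546000 m = 1.10×10⁻⁴
On a pressure surface, geostrophic balance gives V_g = (g/f)|∂Z/∂n|:
V_g = 9.81 × 1.10×10⁻⁴ / 1.32×10⁻⁴ = 8.16 m/s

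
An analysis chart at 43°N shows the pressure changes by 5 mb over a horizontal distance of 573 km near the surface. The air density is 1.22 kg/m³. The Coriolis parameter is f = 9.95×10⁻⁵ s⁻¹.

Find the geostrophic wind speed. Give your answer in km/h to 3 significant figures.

25.9 km/h

Pressure gradient: |∂P/∂n| = 500 Pa / 573000 m = 8.73×10⁻⁴ Pa/m
Geostrophic balance (pressure-gradient force = Coriolis force):
V_g = (1/(fρ)) |∂P/∂n| = 8.73×10⁻⁴ / (9.95×10⁻⁵ × 1.22) = 7.19 m/s
Converting: 7.19 m/s × 3.6 = 25.9 km/h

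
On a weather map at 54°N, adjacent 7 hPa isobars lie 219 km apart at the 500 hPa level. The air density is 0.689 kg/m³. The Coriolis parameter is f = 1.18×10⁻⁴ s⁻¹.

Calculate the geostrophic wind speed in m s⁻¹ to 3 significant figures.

39.3 m s⁻¹

Pressure gradient: |∂P/∂n| = 700 Pa / 219000 m = 3.20×10⁻³ Pa/m
Geostrophic balance (pressure-gradient force = Coriolis force):
V_g = (1/(fρ)) |∂P/∂n| = 3.20×10⁻³ / (1.18×10⁻⁴ × 0.689) = 39.3 m/s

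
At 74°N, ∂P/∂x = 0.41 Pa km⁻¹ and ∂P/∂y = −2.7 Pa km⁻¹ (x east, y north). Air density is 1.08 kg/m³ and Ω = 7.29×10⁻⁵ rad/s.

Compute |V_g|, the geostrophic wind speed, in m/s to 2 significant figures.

18 m/s

Coriolis parameter at 74°N:
f = 2Ω sin φ = 2 × 7.29×10⁻⁵ × sin 74° = 1.40×10⁻⁴ s⁻¹
Component geostrophic relations (x east, y north):
u_g = −(1/(fρ)) ∂P/∂y,  v_g = (1/(fρ)) ∂P/∂x
u_g = −(−2.7×10⁻³)/(1.40×10⁻⁴ × 1.08) = 17.8 m/s;  v_g = (0.41×10⁻³)/(1.40×10⁻⁴ × 1.08) = 2.71 m/s
|V_g| = √(u_g² + v_g²) = 18.0 m/s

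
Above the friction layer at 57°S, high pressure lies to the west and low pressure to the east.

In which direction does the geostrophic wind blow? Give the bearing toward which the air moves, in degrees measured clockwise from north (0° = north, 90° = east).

000°

The pressure-gradient force points toward the east (bearing 090°).
Geostrophic balance: in the Southern Hemisphere the Coriolis force deflects motion to the left, so the geostrophic wind blows 90° to the left of the pressure-gradient force (low pressure on the right).
Rotating 090° by 90° counterclockwise gives 000° — the wind blows toward the north.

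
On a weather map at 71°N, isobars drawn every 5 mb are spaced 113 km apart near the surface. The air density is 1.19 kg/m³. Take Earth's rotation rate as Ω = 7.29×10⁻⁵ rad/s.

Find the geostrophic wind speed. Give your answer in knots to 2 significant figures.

52 knots

Coriolis parameter at 71°N:
f = 2Ω sin φ = 2 × 7.29×10⁻⁵ × sin 71° = 1.38×10⁻⁴ s⁻¹
Pressure gradient: |∂P/∂n| = 500 Pa / 113000 m = 4.42×10⁻³ Pa/m
Geostrophic balance (pressure-gradient force = Coriolis force):
V_g = (1/(fρ)) |∂P/∂n| = 4.42×10⁻³ / (1.38×10⁻⁴ × 1.19) = 27.0 m/s
Converting: 27.0 m/s × 1.944 = 52 knots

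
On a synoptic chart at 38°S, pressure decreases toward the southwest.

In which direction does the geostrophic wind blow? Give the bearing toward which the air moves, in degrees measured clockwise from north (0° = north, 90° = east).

The pressure-gradient force points toward the southwest (bearing 225°).
Geostrophic balance: in the Southern Hemisphere the Coriolis force deflects motion to the left, so the geostrophic wind blows 90° to the left of the pressure-gradient force (low pressure on the right).
Rotating 225° by 90° counterclockwise gives 135° — the wind blows toward the southeast.

135°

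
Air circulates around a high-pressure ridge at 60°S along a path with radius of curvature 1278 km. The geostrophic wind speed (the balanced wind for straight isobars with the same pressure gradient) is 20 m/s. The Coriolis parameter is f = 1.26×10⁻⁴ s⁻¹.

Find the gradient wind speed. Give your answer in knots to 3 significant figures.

Around a high, pressure-gradient force acts outward with centrifugal, so Coriolis balances both:
fV = (1/ρ)|∂P/∂n| + V²/R  →  V² − fR·V + fR·V_g = 0
With fR = 1.26×10⁻⁴ × 1278×10³ m = 161 m/s:
V = [fR − √((fR)² − 4 fR V_g)]/2 = [161 − √(161² − 4×161×20)]/2 = 23.4 m/s
Supergeostrophic (V > V_g = 20 m/s), as expected around a high.
Converting: 23.4 m/s × 1.944 = 45.5 knots

45.5 knots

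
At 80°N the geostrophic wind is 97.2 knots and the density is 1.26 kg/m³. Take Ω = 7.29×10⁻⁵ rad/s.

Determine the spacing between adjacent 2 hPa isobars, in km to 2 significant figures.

22 km

Coriolis parameter at 80°N:
f = 2Ω sin φ = 2 × 7.29×10⁻⁵ × sin 80° = 1.44×10⁻⁴ s⁻¹
Wind speed in SI: 97.2 knots = 50.0 m/s
Geostrophic balance rearranged: |∂P/∂n| = f ρ V_g
|∂P/∂n| = 1.44×10⁻⁴ × 1.26 × 50.0 = 9.05×10⁻³ Pa/m
Isobar spacing: Δn = ΔP/|∂P/∂n| = 200 Pa / 9.05×10⁻³ Pa/m = 22108 m ≈ 22 km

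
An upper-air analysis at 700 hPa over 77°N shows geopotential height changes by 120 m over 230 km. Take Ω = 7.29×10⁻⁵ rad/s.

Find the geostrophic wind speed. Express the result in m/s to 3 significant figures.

Coriolis parameter at 77°N:
f = 2Ω sin φ = 2 × 7.29×10⁻⁵ × sin 77° = 1.42×10⁻⁴ s⁻¹
Height gradient: |∂Z/∂n| = 120 m / 230000 m = 5.22×10⁻⁴
On a pressure surface, geostrophic balance gives V_g = (g/f)|∂Z/∂n|:
V_g = 9.81 × 5.22×10⁻⁴ / 1.42×10⁻⁴ = 36.0 m/s

36.0 m/s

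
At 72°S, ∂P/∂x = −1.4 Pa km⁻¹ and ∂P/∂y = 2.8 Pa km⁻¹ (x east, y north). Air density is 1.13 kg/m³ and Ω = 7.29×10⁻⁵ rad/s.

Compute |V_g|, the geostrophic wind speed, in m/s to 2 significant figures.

20 m/s

Coriolis parameter at 72°S:
f = 2Ω sin φ = 2 × 7.29×10⁻⁵ × sin 72° = 1.39×10⁻⁴ s⁻¹
In the Southern Hemisphere f is negative: f = −1.39×10⁻⁴ s⁻¹.
Component geostrophic relations (x east, y north):
u_g = −(1/(fρ)) ∂P/∂y,  v_g = (1/(fρ)) ∂P/∂x
u_g = −(2.8×10⁻³)/(−1.39×10⁻⁴ × 1.13) = 17.9 m/s;  v_g = (−1.4×10⁻³)/(−1.39×10⁻⁴ × 1.13) = 8.93 m/s
|V_g| = √(u_g² + v_g²) = 20.0 m/s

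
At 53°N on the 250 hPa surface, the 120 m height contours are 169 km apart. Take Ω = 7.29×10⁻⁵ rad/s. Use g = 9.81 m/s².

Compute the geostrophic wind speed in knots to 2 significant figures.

120 knots

Coriolis parameter at 53°N:
f = 2Ω sin φ = 2 × 7.29×10⁻⁵ × sin 53° = 1.16×10⁻⁴ s⁻¹
Height gradient: |∂Z/∂n| = 120 m / 169000 m = 7.10×10⁻⁴
On a pressure surface, geostrophic balance gives V_g = (g/f)|∂Z/∂n|:
V_g = 9.81 × 7.10×10⁻⁴ / 1.16×10⁻⁴ = 59.8 m/s
Converting: 59.8 m/s × 1.944 = 120 knots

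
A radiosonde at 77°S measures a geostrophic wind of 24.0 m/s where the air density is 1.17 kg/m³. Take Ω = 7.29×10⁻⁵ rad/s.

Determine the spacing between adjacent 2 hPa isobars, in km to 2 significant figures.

50 km

Coriolis parameter at 77°S:
f = 2Ω sin φ = 2 × 7.29×10⁻⁵ × sin 77° = 1.42×10⁻⁴ s⁻¹
Geostrophic balance rearranged: |∂P/∂n| = f ρ V_g
|∂P/∂n| = 1.42×10⁻⁴ × 1.17 × 24.0 = 3.99×10⁻³ Pa/m
Isobar spacing: Δn = ΔP/|∂P/∂n| = 200 Pa / 3.99×10⁻³ Pa/m = 50136 m ≈ 50 km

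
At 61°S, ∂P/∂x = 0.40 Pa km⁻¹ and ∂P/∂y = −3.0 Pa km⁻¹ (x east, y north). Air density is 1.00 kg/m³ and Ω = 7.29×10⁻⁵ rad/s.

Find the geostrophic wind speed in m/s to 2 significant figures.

Coriolis parameter at 61°S:
f = 2Ω sin φ = 2 × 7.29×10⁻⁵ × sin 61° = 1.28×10⁻⁴ s⁻¹
In the Southern Hemisphere f is negative: f = −1.28×10⁻⁴ s⁻¹.
Component geostrophic relations (x east, y north):
u_g = −(1/(fρ)) ∂P/∂y,  v_g = (1/(fρ)) ∂P/∂x
u_g = −(−3.0×10⁻³)/(−1.28×10⁻⁴ × 1.00) = −23.5 m/s;  v_g = (0.40×10⁻³)/(−1.28×10⁻⁴ × 1.00) = −3.14 m/s
|V_g| = √(u_g² + v_g²) = 23.7 m/s

24 m/s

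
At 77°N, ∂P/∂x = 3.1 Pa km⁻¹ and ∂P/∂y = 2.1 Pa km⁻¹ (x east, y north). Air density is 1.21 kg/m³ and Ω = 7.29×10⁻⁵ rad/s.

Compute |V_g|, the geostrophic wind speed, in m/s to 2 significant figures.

Coriolis parameter at 77°N:
f = 2Ω sin φ = 2 × 7.29×10⁻⁵ × sin 77° = 1.42×10⁻⁴ s⁻¹
Component geostrophic relations (x east, y north):
u_g = −(1/(fρ)) ∂P/∂y,  v_g = (1/(fρ)) ∂P/∂x
u_g = −(2.1×10⁻³)/(1.42×10⁻⁴ × 1.21) = −12.2 m/s;  v_g = (3.1×10⁻³)/(1.42×10⁻⁴ × 1.21) = 18.0 m/s
|V_g| = √(u_g² + v_g²) = 21.8 m/s

22 m/s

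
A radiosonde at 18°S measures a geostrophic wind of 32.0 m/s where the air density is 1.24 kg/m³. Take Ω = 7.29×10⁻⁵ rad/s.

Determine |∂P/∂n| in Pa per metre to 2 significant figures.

1.8×10⁻³ Pa/m

Coriolis parameter at 18°S:
f = 2Ω sin φ = 2 × 7.29×10⁻⁵ × sin 18° = 4.51×10⁻⁵ s⁻¹
Geostrophic balance rearranged: |∂P/∂n| = f ρ V_g
|∂P/∂n| = 4.51×10⁻⁵ × 1.24 × 32.0 = 1.79×10⁻³ Pa/m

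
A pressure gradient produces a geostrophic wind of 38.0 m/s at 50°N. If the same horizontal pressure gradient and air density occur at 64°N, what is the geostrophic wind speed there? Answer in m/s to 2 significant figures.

With the same pressure gradient and density, V_g ∝ 1/f ∝ 1/sin φ.
V₂ = V₁ · sin φ₁ / sin φ₂ = 38.0 × sin 50° / sin 64°
V₂ = 38.0 × 0.7660/0.8988 = 32 m/s

32 m/s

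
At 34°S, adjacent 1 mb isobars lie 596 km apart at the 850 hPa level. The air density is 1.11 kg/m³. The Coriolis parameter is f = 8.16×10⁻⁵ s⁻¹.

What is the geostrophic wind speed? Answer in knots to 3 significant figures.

3.60 knots

Pressure gradient: |∂P/∂n| = 100 Pa / 596000 m = 1.68×10⁻⁴ Pa/m
Geostrophic balance (pressure-gradient force = Coriolis force):
V_g = (1/(fρ)) |∂P/∂n| = 1.68×10⁻⁴ / (8.16×10⁻⁵ × 1.11) = 1.85 m/s
Converting: 1.85 m/s × 1.944 = 3.60 knots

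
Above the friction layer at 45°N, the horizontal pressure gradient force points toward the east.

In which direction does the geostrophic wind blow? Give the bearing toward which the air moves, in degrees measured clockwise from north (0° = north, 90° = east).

180°

The pressure-gradient force points toward the east (bearing 090°).
Geostrophic balance: in the Northern Hemisphere the Coriolis force deflects motion to the right, so the geostrophic wind blows 90° to the right of the pressure-gradient force (low pressure on the left).
Rotating 090° by 90° clockwise gives 180° — the wind blows toward the south.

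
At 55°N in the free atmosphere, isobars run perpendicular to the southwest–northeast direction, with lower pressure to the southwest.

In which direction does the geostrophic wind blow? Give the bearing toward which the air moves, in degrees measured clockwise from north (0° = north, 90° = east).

315°

The pressure-gradient force points toward the southwest (bearing 225°).
Geostrophic balance: in the Northern Hemisphere the Coriolis force deflects motion to the right, so the geostrophic wind blows 90° to the right of the pressure-gradient force (low pressure on the left).
Rotating 225° by 90° clockwise gives 315° — the wind blows toward the northwest.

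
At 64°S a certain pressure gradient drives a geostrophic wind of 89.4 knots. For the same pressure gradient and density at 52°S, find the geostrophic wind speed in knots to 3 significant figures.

102 knots

With the same pressure gradient and density, V_g ∝ 1/f ∝ 1/sin φ.
V₂ = V₁ · sin φ₁ / sin φ₂ = 89.4 × sin 64° / sin 52°
V₂ = 89.4 × 0.8988/0.7880 = 102 knots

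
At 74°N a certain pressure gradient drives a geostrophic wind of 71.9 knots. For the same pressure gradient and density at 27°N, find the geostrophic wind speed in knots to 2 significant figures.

150 knots

With the same pressure gradient and density, V_g ∝ 1/f ∝ 1/sin φ.
V₂ = V₁ · sin φ₁ / sin φ₂ = 71.9 × sin 74° / sin 27°
V₂ = 71.9 × 0.9613/0.4540 = 150 knots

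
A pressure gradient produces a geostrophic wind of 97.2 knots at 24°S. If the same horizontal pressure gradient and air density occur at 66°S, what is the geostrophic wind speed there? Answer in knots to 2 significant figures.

43 knots

With the same pressure gradient and density, V_g ∝ 1/f ∝ 1/sin φ.
V₂ = V₁ · sin φ₁ / sin φ₂ = 97.2 × sin 24° / sin 66°
V₂ = 97.2 × 0.4067/0.9135 = 43 knots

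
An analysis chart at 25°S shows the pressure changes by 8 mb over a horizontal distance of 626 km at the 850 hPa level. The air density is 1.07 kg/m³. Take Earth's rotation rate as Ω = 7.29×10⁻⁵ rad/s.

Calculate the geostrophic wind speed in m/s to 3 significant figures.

Coriolis parameter at 25°S:
f = 2Ω sin φ = 2 × 7.29×10⁻⁵ × sin 25° = 6.16×10⁻⁵ s⁻¹
Pressure gradient: |∂P/∂n| = 800 Pa / 626000 m = 1.28×10⁻³ Pa/m
Geostrophic balance (pressure-gradient force = Coriolis force):
V_g = (1/(fρ)) |∂P/∂n| = 1.28×10⁻³ / (6.16×10⁻⁵ × 1.07) = 19.4 m/s

19.4 m/s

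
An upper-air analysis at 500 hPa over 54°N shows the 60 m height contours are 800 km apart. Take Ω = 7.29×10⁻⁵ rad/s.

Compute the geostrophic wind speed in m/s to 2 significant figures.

6.2 m/s

Coriolis parameter at 54°N:
f = 2Ω sin φ = 2 × 7.29×10⁻⁵ × sin 54° = 1.18×10⁻⁴ s⁻¹
Height gradient: |∂Z/∂n| = 60 m / 800000 m = 7.50×10⁻⁵
On a pressure surface, geostrophic balance gives V_g = (g/f)|∂Z/∂n|:
V_g = 9.81 × 7.50×10⁻⁵ / 1.18×10⁻⁴ = 6.24 m/s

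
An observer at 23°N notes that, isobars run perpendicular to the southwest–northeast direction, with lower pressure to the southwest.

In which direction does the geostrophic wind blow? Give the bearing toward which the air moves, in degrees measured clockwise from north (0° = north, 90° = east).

The pressure-gradient force points toward the southwest (bearing 225°).
Geostrophic balance: in the Northern Hemisphere the Coriolis force deflects motion to the right, so the geostrophic wind blows 90° to the right of the pressure-gradient force (low pressure on the left).
Rotating 225° by 90° clockwise gives 315° — the wind blows toward the northwest.

315°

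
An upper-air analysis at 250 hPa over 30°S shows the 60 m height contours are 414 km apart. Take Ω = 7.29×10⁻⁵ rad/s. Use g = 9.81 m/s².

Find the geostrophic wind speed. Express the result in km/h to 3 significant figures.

70.2 km/h

Coriolis parameter at 30°S:
f = 2Ω sin φ = 2 × 7.29×10⁻⁵ × sin 30° = 7.29×10⁻⁵ s⁻¹
Height gradient: |∂Z/∂n| = 60 m / 414000 m = 1.45×10⁻⁴
On a pressure surface, geostrophic balance gives V_g = (g/f)|∂Z/∂n|:
V_g = 9.81 × 1.45×10⁻⁴ / 7.29×10⁻⁵ = 19.5 m/s
Converting: 19.5 m/s × 3.6 = 70.2 km/h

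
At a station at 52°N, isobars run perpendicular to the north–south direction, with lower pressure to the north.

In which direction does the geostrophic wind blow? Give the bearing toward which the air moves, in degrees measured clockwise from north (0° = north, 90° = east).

The pressure-gradient force points toward the north (bearing 000°).
Geostrophic balance: in the Northern Hemisphere the Coriolis force deflects motion to the right, so the geostrophic wind blows 90° to the right of the pressure-gradient force (low pressure on the left).
Rotating 000° by 90° clockwise gives 090° — the wind blows toward the east.

090°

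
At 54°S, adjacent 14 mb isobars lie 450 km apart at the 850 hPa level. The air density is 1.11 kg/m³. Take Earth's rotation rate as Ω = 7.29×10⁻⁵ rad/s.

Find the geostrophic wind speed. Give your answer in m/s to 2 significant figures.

Coriolis parameter at 54°S:
f = 2Ω sin φ = 2 × 7.29×10⁻⁵ × sin 54° = 1.18×10⁻⁴ s⁻¹
Pressure gradient: |∂P/∂n| = 1400 Pa / 450000 m = 3.11×10⁻³ Pa/m
Geostrophic balance (pressure-gradient force = Coriolis force):
V_g = (1/(fρ)) |∂P/∂n| = 3.11×10⁻³ / (1.18×10⁻⁴ × 1.11) = 23.8 m/s

24 m/s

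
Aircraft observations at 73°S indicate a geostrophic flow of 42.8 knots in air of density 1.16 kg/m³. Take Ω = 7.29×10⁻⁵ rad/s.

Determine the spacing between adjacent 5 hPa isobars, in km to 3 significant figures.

Coriolis parameter at 73°S:
f = 2Ω sin φ = 2 × 7.29×10⁻⁵ × sin 73° = 1.39×10⁻⁴ s⁻¹
Wind speed in SI: 42.8 knots = 22.0 m/s
Geostrophic balance rearranged: |∂P/∂n| = f ρ V_g
|∂P/∂n| = 1.39×10⁻⁴ × 1.16 × 22.0 = 3.56×10⁻³ Pa/m
Isobar spacing: Δn = ΔP/|∂P/∂n| = 500 Pa / 3.56×10⁻³ Pa/m = 140403 m ≈ 140 km

140 km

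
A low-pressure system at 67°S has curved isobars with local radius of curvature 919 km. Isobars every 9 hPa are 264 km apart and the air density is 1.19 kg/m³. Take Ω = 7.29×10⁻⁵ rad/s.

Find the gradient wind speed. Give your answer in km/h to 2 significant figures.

Coriolis parameter at 67°S:
f = 2Ω sin φ = 2 × 7.29×10⁻⁵ × sin 67° = 1.34×10⁻⁴ s⁻¹
Pressure gradient: |∂P/∂n| = 900 Pa / 264000 m = 3.41×10⁻³ Pa/m
Geostrophic speed: V_g = |∂P/∂n|/(fρ) = 3.41×10⁻³/(1.34×10⁻⁴ × 1.19) = 21.3 m/s
Around a low, centrifugal force acts outward with Coriolis, so pressure-gradient force balances both:
(1/ρ)|∂P/∂n| = fV + V²/R  →  V² + fR·V − fR·V_g = 0
With fR = 1.34×10⁻⁴ × 919×10³ m = 123 m/s:
V = [−fR + √((fR)² + 4 fR V_g)]/2 = [−123 + √(123² + 4×123×21.3)]/2 = 18.6 m/s
Subgeostrophic (V < V_g = 21.3 m/s), as expected around a low.
Converting: 18.6 m/s × 3.6 = 67 km/h

67 km/h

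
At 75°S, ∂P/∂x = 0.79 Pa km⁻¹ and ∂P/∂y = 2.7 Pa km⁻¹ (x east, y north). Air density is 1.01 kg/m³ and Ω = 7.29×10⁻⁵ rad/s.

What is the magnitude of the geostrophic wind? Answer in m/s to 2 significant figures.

20 m/s

Coriolis parameter at 75°S:
f = 2Ω sin φ = 2 × 7.29×10⁻⁵ × sin 75° = 1.41×10⁻⁴ s⁻¹
In the Southern Hemisphere f is negative: f = −1.41×10⁻⁴ s⁻¹.
Component geostrophic relations (x east, y north):
u_g = −(1/(fρ)) ∂P/∂y,  v_g = (1/(fρ)) ∂P/∂x
u_g = −(2.7×10⁻³)/(−1.41×10⁻⁴ × 1.01) = 19.0 m/s;  v_g = (0.79×10⁻³)/(−1.41×10⁻⁴ × 1.01) = −5.55 m/s
|V_g| = √(u_g² + v_g²) = 19.8 m/s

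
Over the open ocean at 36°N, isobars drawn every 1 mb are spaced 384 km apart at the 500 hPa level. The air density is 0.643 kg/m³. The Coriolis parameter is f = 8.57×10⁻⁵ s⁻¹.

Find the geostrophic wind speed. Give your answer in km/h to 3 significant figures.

Pressure gradient: |∂P/∂n| = 100 Pa / 384000 m = 2.60×10⁻⁴ Pa/m
Geostrophic balance (pressure-gradient force = Coriolis force):
V_g = (1/(fρ)) |∂P/∂n| = 2.60×10⁻⁴ / (8.57×10⁻⁵ × 0.643) = 4.73 m/s
Converting: 4.73 m/s × 3.6 = 17.0 km/h

17.0 km/h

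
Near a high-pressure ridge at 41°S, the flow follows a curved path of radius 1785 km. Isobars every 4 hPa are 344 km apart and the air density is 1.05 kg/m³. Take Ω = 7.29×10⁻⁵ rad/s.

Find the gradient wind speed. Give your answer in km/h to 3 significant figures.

Coriolis parameter at 41°S:
f = 2Ω sin φ = 2 × 7.29×10⁻⁵ × sin 41° = 9.57×10⁻⁵ s⁻¹
Pressure gradient: |∂P/∂n| = 400 Pa / 344000 m = 1.16×10⁻³ Pa/m
Geostrophic speed: V_g = |∂P/∂n|/(fρ) = 1.16×10⁻³/(9.57×10⁻⁵ × 1.05) = 11.6 m/s
Around a high, pressure-gradient force acts outward with centrifugal, so Coriolis balances both:
fV = (1/ρ)|∂P/∂n| + V²/R  →  V² − fR·V + fR·V_g = 0
With fR = 9.57×10⁻⁵ × 1785×10³ m = 171 m/s:
V = [fR − √((fR)² − 4 fR V_g)]/2 = [171 − √(171² − 4×171×11.6)]/2 = 12.5 m/s
Supergeostrophic (V > V_g = 11.6 m/s), as expected around a high.
Converting: 12.5 m/s × 3.6 = 45.0 km/h

45.0 km/h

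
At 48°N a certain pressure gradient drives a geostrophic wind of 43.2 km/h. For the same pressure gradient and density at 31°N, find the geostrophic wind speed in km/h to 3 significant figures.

With the same pressure gradient and density, V_g ∝ 1/f ∝ 1/sin φ.
V₂ = V₁ · sin φ₁ / sin φ₂ = 43.2 × sin 48° / sin 31°
V₂ = 43.2 × 0.7431/0.5150 = 62.3 km/h

62.3 km/h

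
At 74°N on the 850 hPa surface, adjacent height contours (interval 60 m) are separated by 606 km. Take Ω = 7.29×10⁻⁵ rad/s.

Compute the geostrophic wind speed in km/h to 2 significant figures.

25 km/h

Coriolis parameter at 74°N:
f = 2Ω sin φ = 2 × 7.29×10⁻⁵ × sin 74° = 1.40×10⁻⁴ s⁻¹
Height gradient: |∂Z/∂n| = 60 m / 606000 m = 9.90×10⁻⁵
On a pressure surface, geostrophic balance gives V_g = (g/f)|∂Z/∂n|:
V_g = 9.81 × 9.90×10⁻⁵ / 1.40×10⁻⁴ = 6.93 m/s
Converting: 6.93 m/s × 3.6 = 25 km/h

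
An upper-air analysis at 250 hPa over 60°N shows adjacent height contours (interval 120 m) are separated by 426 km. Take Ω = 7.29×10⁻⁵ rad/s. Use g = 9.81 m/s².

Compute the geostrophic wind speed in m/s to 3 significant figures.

Coriolis parameter at 60°N:
f = 2Ω sin φ = 2 × 7.29×10⁻⁵ × sin 60° = 1.26×10⁻⁴ s⁻¹
Height gradient: |∂Z/∂n| = 120 m / 426000 m = 2.82×10⁻⁴
On a pressure surface, geostrophic balance gives V_g = (g/f)|∂Z/∂n|:
V_g = 9.81 × 2.82×10⁻⁴ / 1.26×10⁻⁴ = 21.9 m/s

21.9 m/s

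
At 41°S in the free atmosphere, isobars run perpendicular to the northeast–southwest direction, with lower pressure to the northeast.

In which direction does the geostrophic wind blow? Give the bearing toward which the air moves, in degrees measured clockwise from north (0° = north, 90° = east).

The pressure-gradient force points toward the northeast (bearing 045°).
Geostrophic balance: in the Southern Hemisphere the Coriolis force deflects motion to the left, so the geostrophic wind blows 90° to the left of the pressure-gradient force (low pressure on the right).
Rotating 045° by 90° counterclockwise gives 315° — the wind blows toward the northwest.

315°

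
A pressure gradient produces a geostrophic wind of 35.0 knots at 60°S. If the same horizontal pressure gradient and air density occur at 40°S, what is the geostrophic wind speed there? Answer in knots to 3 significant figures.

With the same pressure gradient and density, V_g ∝ 1/f ∝ 1/sin φ.
V₂ = V₁ · sin φ₁ / sin φ₂ = 35.0 × sin 60° / sin 40°
V₂ = 35.0 × 0.8660/0.6428 = 47.2 knots

47.2 knots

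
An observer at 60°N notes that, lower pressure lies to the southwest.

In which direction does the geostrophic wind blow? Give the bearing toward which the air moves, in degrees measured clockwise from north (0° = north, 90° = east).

315°

The pressure-gradient force points toward the southwest (bearing 225°).
Geostrophic balance: in the Northern Hemisphere the Coriolis force deflects motion to the right, so the geostrophic wind blows 90° to the right of the pressure-gradient force (low pressure on the left).
Rotating 225° by 90° clockwise gives 315° — the wind blows toward the northwest.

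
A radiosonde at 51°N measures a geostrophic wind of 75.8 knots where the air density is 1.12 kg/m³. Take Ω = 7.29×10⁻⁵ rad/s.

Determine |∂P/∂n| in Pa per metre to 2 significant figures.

4.9×10⁻³ Pa/m

Coriolis parameter at 51°N:
f = 2Ω sin φ = 2 × 7.29×10⁻⁵ × sin 51° = 1.13×10⁻⁴ s⁻¹
Wind speed in SI: 75.8 knots = 39.0 m/s
Geostrophic balance rearranged: |∂P/∂n| = f ρ V_g
|∂P/∂n| = 1.13×10⁻⁴ × 1.12 × 39.0 = 4.95×10⁻³ Pa/m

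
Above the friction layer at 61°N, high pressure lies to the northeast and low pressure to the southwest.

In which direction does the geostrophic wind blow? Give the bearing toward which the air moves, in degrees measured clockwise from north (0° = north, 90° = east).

315°

The pressure-gradient force points toward the southwest (bearing 225°).
Geostrophic balance: in the Northern Hemisphere the Coriolis force deflects motion to the right, so the geostrophic wind blows 90° to the right of the pressure-gradient force (low pressure on the left).
Rotating 225° by 90° clockwise gives 315° — the wind blows toward the northwest.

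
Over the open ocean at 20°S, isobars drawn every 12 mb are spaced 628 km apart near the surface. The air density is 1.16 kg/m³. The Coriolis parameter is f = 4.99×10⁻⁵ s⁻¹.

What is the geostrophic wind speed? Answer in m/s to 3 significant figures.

33.0 m/s

Pressure gradient: |∂P/∂n| = 1200 Pa / 628000 m = 1.91×10⁻³ Pa/m
Geostrophic balance (pressure-gradient force = Coriolis force):
V_g = (1/(fρ)) |∂P/∂n| = 1.91×10⁻³ / (4.99×10⁻⁵ × 1.16) = 33.0 m/s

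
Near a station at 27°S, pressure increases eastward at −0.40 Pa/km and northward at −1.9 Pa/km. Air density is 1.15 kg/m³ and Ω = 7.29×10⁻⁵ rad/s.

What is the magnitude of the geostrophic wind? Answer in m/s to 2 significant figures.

26 m/s

Coriolis parameter at 27°S:
f = 2Ω sin φ = 2 × 7.29×10⁻⁵ × sin 27° = 6.62×10⁻⁵ s⁻¹
In the Southern Hemisphere f is negative: f = −6.62×10⁻⁵ s⁻¹.
Component geostrophic relations (x east, y north):
u_g = −(1/(fρ)) ∂P/∂y,  v_g = (1/(fρ)) ∂P/∂x
u_g = −(−1.9×10⁻³)/(−6.62×10⁻⁵ × 1.15) = −25.0 m/s;  v_g = (−0.40×10⁻³)/(−6.62×10⁻⁵ × 1.15) = 5.25 m/s
|V_g| = √(u_g² + v_g²) = 25.5 m/s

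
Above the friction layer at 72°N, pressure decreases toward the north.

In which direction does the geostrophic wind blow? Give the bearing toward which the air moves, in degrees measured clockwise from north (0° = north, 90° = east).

090°

The pressure-gradient force points toward the north (bearing 000°).
Geostrophic balance: in the Northern Hemisphere the Coriolis force deflects motion to the right, so the geostrophic wind blows 90° to the right of the pressure-gradient force (low pressure on the left).
Rotating 000° by 90° clockwise gives 090° — the wind blows toward the east.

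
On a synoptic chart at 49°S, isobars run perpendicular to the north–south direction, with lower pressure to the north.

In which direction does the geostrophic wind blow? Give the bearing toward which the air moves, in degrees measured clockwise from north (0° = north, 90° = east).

The pressure-gradient force points toward the north (bearing 000°).
Geostrophic balance: in the Southern Hemisphere the Coriolis force deflects motion to the left, so the geostrophic wind blows 90° to the left of the pressure-gradient force (low pressure on the right).
Rotating 000° by 90° counterclockwise gives 270° — the wind blows toward the west.

270°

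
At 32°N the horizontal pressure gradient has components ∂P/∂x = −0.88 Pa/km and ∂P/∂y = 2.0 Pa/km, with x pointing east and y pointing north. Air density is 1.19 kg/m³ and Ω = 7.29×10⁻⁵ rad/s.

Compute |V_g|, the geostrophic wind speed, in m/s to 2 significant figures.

Coriolis parameter at 32°N:
f = 2Ω sin φ = 2 × 7.29×10⁻⁵ × sin 32° = 7.73×10⁻⁵ s⁻¹
Component geostrophic relations (x east, y north):
u_g = −(1/(fρ)) ∂P/∂y,  v_g = (1/(fρ)) ∂P/∂x
u_g = −(2.0×10⁻³)/(7.73×10⁻⁵ × 1.19) = −21.8 m/s;  v_g = (−0.88×10⁻³)/(7.73×10⁻⁵ × 1.19) = −9.57 m/s
|V_g| = √(u_g² + v_g²) = 23.8 m/s

24 m/s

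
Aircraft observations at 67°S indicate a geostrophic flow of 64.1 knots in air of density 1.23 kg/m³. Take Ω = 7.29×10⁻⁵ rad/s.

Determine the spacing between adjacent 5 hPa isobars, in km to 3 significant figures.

Coriolis parameter at 67°S:
f = 2Ω sin φ = 2 × 7.29×10⁻⁵ × sin 67° = 1.34×10⁻⁴ s⁻¹
Wind speed in SI: 64.1 knots = 33.0 m/s
Geostrophic balance rearranged: |∂P/∂n| = f ρ V_g
|∂P/∂n| = 1.34×10⁻⁴ × 1.23 × 33.0 = 5.44×10⁻³ Pa/m
Isobar spacing: Δn = ΔP/|∂P/∂n| = 500 Pa / 5.44×10⁻³ Pa/m = 91851 m ≈ 91.9 km

91.9 km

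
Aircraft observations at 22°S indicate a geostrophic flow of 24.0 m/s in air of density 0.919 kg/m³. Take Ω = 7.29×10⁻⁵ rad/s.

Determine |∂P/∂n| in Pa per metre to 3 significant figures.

Coriolis parameter at 22°S:
f = 2Ω sin φ = 2 × 7.29×10⁻⁵ × sin 22° = 5.46×10⁻⁵ s⁻¹
Geostrophic balance rearranged: |∂P/∂n| = f ρ V_g
|∂P/∂n| = 5.46×10⁻⁵ × 0.919 × 24.0 = 1.20×10⁻³ Pa/m

1.20×10⁻³ Pa/m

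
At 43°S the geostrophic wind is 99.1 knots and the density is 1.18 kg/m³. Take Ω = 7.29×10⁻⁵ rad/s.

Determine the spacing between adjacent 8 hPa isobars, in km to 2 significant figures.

130 km

Coriolis parameter at 43°S:
f = 2Ω sin φ = 2 × 7.29×10⁻⁵ × sin 43° = 9.94×10⁻⁵ s⁻¹
Wind speed in SI: 99.1 knots = 51.0 m/s
Geostrophic balance rearranged: |∂P/∂n| = f ρ V_g
|∂P/∂n| = 9.94×10⁻⁵ × 1.18 × 51.0 = 5.98×10⁻³ Pa/m
Isobar spacing: Δn = ΔP/|∂P/∂n| = 800 Pa / 5.98×10⁻³ Pa/m = 133738 m ≈ 130 km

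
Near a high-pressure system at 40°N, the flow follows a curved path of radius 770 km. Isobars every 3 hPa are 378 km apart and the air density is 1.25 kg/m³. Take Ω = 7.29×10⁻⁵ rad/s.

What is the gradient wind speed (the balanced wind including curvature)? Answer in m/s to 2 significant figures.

Coriolis parameter at 40°N:
f = 2Ω sin φ = 2 × 7.29×10⁻⁵ × sin 40° = 9.37×10⁻⁵ s⁻¹
Pressure gradient: |∂P/∂n| = 300 Pa / 378000 m = 7.94×10⁻⁴ Pa/m
Geostrophic speed: V_g = |∂P/∂n|/(fρ) = 7.94×10⁻⁴/(9.37×10⁻⁵ × 1.25) = 6.77 m/s
Around a high, pressure-gradient force acts outward with centrifugal, so Coriolis balances both:
fV = (1/ρ)|∂P/∂n| + V²/R  →  V² − fR·V + fR·V_g = 0
With fR = 9.37×10⁻⁵ × 770×10³ m = 72.2 m/s:
V = [fR − √((fR)² − 4 fR V_g)]/2 = [72.2 − √(72.2² − 4×72.2×6.77)]/2 = 7.57 m/s
Supergeostrophic (V > V_g = 6.77 m/s), as expected around a high.

7.6 m/s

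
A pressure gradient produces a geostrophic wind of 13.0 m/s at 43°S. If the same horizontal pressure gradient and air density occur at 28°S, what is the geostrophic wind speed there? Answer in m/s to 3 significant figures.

18.9 m/s

With the same pressure gradient and density, V_g ∝ 1/f ∝ 1/sin φ.
V₂ = V₁ · sin φ₁ / sin φ₂ = 13.0 × sin 43° / sin 28°
V₂ = 13.0 × 0.6820/0.4695 = 18.9 m/s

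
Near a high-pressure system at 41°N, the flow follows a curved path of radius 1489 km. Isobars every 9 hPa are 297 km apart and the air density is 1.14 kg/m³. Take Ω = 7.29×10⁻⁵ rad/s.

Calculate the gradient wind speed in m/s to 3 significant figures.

Coriolis parameter at 41°N:
f = 2Ω sin φ = 2 × 7.29×10⁻⁵ × sin 41° = 9.57×10⁻⁵ s⁻¹
Pressure gradient: |∂P/∂n| = 900 Pa / 297000 m = 3.03×10⁻³ Pa/m
Geostrophic speed: V_g = |∂P/∂n|/(fρ) = 3.03×10⁻³/(9.57×10⁻⁵ × 1.14) = 27.8 m/s
Around a high, pressure-gradient force acts outward with centrifugal, so Coriolis balances both:
fV = (1/ρ)|∂P/∂n| + V²/R  →  V² − fR·V + fR·V_g = 0
With fR = 9.57×10⁻⁵ × 1489×10³ m = 142 m/s:
V = [fR − √((fR)² − 4 fR V_g)]/2 = [142 − √(142² − 4×142×27.8)]/2 = 37.8 m/s
Supergeostrophic (V > V_g = 27.8 m/s), as expected around a high.

37.8 m/s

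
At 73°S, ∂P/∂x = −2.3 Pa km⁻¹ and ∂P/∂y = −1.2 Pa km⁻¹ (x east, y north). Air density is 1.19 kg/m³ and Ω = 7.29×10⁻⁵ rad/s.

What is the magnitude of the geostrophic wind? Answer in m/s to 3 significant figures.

15.6 m/s

Coriolis parameter at 73°S:
f = 2Ω sin φ = 2 × 7.29×10⁻⁵ × sin 73° = 1.39×10⁻⁴ s⁻¹
In the Southern Hemisphere f is negative: f = −1.39×10⁻⁴ s⁻¹.
Component geostrophic relations (x east, y north):
u_g = −(1/(fρ)) ∂P/∂y,  v_g = (1/(fρ)) ∂P/∂x
u_g = −(−1.2×10⁻³)/(−1.39×10⁻⁴ × 1.19) = −7.23 m/s;  v_g = (−2.3×10⁻³)/(−1.39×10⁻⁴ × 1.19) = 13.9 m/s
|V_g| = √(u_g² + v_g²) = 15.6 m/s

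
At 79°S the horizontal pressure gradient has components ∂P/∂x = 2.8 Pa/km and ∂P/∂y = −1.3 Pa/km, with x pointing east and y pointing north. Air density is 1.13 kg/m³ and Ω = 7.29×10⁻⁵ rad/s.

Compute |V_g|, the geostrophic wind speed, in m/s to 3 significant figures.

Coriolis parameter at 79°S:
f = 2Ω sin φ = 2 × 7.29×10⁻⁵ × sin 79° = 1.43×10⁻⁴ s⁻¹
In the Southern Hemisphere f is negative: f = −1.43×10⁻⁴ s⁻¹.
Component geostrophic relations (x east, y north):
u_g = −(1/(fρ)) ∂P/∂y,  v_g = (1/(fρ)) ∂P/∂x
u_g = −(−1.3×10⁻³)/(−1.43×10⁻⁴ × 1.13) = −8.04 m/s;  v_g = (2.8×10⁻³)/(−1.43×10⁻⁴ × 1.13) = −17.3 m/s
|V_g| = √(u_g² + v_g²) = 19.1 m/s

19.1 m/s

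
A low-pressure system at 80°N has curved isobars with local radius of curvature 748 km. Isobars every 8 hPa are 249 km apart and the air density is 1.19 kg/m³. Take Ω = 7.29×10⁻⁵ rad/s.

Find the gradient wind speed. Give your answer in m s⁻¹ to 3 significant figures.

16.3 m s⁻¹

Coriolis parameter at 80°N:
f = 2Ω sin φ = 2 × 7.29×10⁻⁵ × sin 80° = 1.44×10⁻⁴ s⁻¹
Pressure gradient: |∂P/∂n| = 800 Pa / 249000 m = 3.21×10⁻³ Pa/m
Geostrophic speed: V_g = |∂P/∂n|/(fρ) = 3.21×10⁻³/(1.44×10⁻⁴ × 1.19) = 18.8 m/s
Around a low, centrifugal force acts outward with Coriolis, so pressure-gradient force balances both:
(1/ρ)|∂P/∂n| = fV + V²/R  →  V² + fR·V − fR·V_g = 0
With fR = 1.44×10⁻⁴ × 748×10³ m = 107 m/s:
V = [−fR + √((fR)² + 4 fR V_g)]/2 = [−107 + √(107² + 4×107×18.8)]/2 = 16.3 m/s
Subgeostrophic (V < V_g = 18.8 m/s), as expected around a low.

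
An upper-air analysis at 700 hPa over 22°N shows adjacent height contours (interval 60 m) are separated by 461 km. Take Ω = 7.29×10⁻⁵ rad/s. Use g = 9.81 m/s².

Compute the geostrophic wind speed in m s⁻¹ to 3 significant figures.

Coriolis parameter at 22°N:
f = 2Ω sin φ = 2 × 7.29×10⁻⁵ × sin 22° = 5.46×10⁻⁵ s⁻¹
Height gradient: |∂Z/∂n| = 60 m / 461000 m = 1.30×10⁻⁴
On a pressure surface, geostrophic balance gives V_g = (g/f)|∂Z/∂n|:
V_g = 9.81 × 1.30×10⁻⁴ / 5.46×10⁻⁵ = 23.4 m/s

23.4 m s⁻¹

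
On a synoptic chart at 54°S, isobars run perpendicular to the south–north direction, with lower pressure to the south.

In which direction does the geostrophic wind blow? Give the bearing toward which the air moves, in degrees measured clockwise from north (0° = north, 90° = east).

090°

The pressure-gradient force points toward the south (bearing 180°).
Geostrophic balance: in the Southern Hemisphere the Coriolis force deflects motion to the left, so the geostrophic wind blows 90° to the left of the pressure-gradient force (low pressure on the right).
Rotating 180° by 90° counterclockwise gives 090° — the wind blows toward the east.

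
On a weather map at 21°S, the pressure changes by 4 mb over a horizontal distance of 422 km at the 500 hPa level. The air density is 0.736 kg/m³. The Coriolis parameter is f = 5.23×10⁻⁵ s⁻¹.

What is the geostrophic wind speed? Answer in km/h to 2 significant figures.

Pressure gradient: |∂P/∂n| = 400 Pa / 422000 m = 9.48×10⁻⁴ Pa/m
Geostrophic balance (pressure-gradient force = Coriolis force):
V_g = (1/(fρ)) |∂P/∂n| = 9.48×10⁻⁴ / (5.23×10⁻⁵ × 0.736) = 24.6 m/s
Converting: 24.6 m/s × 3.6 = 89 km/h

89 km/h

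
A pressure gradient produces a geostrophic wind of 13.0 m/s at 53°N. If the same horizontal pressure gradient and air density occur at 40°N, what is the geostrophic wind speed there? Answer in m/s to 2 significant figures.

With the same pressure gradient and density, V_g ∝ 1/f ∝ 1/sin φ.
V₂ = V₁ · sin φ₁ / sin φ₂ = 13.0 × sin 53° / sin 40°
V₂ = 13.0 × 0.7986/0.6428 = 16 m/s

16 m/s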